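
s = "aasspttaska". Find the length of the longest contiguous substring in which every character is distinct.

4

add a: [a] len 1
add a (repeat a, move left end past it): [a] len 1
add s: [a, s] len 2
add s (repeat s, move left end past it): [s] len 1
add p: [s, p] len 2
add t: [s, p, t] len 3
add t (repeat t, move left end past it): [t] len 1
add a: [t, a] len 2
add s: [t, a, s] len 3
add k: [t, a, s, k] len 4
add a (repeat a, move left end past it): [s, k, a] len 3
Longest all-distinct length: 4.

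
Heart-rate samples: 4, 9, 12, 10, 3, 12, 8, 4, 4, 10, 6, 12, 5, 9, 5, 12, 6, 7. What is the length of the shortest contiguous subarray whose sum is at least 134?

17

add 4: running sum 4 < 134
add 9: running sum 13 < 134
add 12: running sum 25 < 134
add 10: running sum 35 < 134
add 3: running sum 38 < 134
add 12: running sum 50 < 134
add 8: running sum 58 < 134
add 4: running sum 62 < 134
add 4: running sum 66 < 134
add 10: running sum 76 < 134
add 6: running sum 82 < 134
add 12: running sum 94 < 134
add 5: running sum 99 < 134
add 9: running sum 108 < 134
add 5: running sum 113 < 134
add 12: running sum 125 < 134
add 6: running sum 131 < 134
add 7: shortest ending here [9, 12, 10, 3, 12, 8, 4, 4, 10, 6, 12, 5, 9, 5, 12, 6, 7] sum 134, len 17
Shortest qualifying length: 17.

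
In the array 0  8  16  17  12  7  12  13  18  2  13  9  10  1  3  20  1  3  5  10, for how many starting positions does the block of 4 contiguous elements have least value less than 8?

[0, 8, 16, 17] → min 0  < 8 ✓
[8, 16, 17, 12] → min 8
[16, 17, 12, 7] → min 7  < 8 ✓
[17, 12, 7, 12] → min 7  < 8 ✓
[12, 7, 12, 13] → min 7  < 8 ✓
[7, 12, 13, 18] → min 7  < 8 ✓
[12, 13, 18, 2] → min 2  < 8 ✓
[13, 18, 2, 13] → min 2  < 8 ✓
[18, 2, 13, 9] → min 2  < 8 ✓
[2, 13, 9, 10] → min 2  < 8 ✓
[13, 9, 10, 1] → min 1  < 8 ✓
[9, 10, 1, 3] → min 1  < 8 ✓
[10, 1, 3, 20] → min 1  < 8 ✓
[1, 3, 20, 1] → min 1  < 8 ✓
[3, 20, 1, 3] → min 1  < 8 ✓
[20, 1, 3, 5] → min 1  < 8 ✓
[1, 3, 5, 10] → min 1  < 8 ✓
16 windows satisfy the condition.

16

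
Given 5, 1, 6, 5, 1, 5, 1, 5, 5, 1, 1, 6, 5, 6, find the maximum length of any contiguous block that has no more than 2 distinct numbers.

8

add 5: window [5] (1 distinct), len 1
add 1: window [5, 1] (2 distinct), len 2
add 6: window [1, 6] (2 distinct), len 2
add 5: window [6, 5] (2 distinct), len 2
add 1: window [5, 1] (2 distinct), len 2
add 5: window [5, 1, 5] (2 distinct), len 3
add 1: window [5, 1, 5, 1] (2 distinct), len 4
add 5: window [5, 1, 5, 1, 5] (2 distinct), len 5
add 5: window [5, 1, 5, 1, 5, 5] (2 distinct), len 6
add 1: window [5, 1, 5, 1, 5, 5, 1] (2 distinct), len 7
add 1: window [5, 1, 5, 1, 5, 5, 1, 1] (2 distinct), len 8
add 6: window [1, 1, 6] (2 distinct), len 3
add 5: window [6, 5] (2 distinct), len 2
add 6: window [6, 5, 6] (2 distinct), len 3
Longest length with ≤2 distinct: 8.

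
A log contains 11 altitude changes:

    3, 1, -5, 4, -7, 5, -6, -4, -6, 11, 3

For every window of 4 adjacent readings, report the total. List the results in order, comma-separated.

3, -7, -3, -4, -12, -11, -5, 4

(3, 1, -5, 4) → sum 3
(1, -5, 4, -7) → sum -7
(-5, 4, -7, 5) → sum -3
(4, -7, 5, -6) → sum -4
(-7, 5, -6, -4) → sum -12
(5, -6, -4, -6) → sum -11
(-6, -4, -6, 11) → sum -5
(-4, -6, 11, 3) → sum 4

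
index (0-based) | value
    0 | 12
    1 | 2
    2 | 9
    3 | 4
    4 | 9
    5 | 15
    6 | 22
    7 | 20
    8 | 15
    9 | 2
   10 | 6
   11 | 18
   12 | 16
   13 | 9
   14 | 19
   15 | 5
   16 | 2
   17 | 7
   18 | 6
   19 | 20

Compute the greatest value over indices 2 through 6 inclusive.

Elements at indices 2..6: 9, 4, 9, 15, 22
max(9, 4, 9, 15, 22) = 22

22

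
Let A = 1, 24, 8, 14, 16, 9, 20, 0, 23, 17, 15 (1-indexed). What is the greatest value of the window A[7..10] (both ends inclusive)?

Elements at indices 7..10: 20, 0, 23, 17
max(20, 0, 23, 17) = 23

23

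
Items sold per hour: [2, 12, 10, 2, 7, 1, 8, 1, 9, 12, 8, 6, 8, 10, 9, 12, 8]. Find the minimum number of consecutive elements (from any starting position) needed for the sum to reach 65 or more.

Extend right; whenever the sum reaches 65, record the length and shrink from the left:
add 2: running sum 2 < 65
add 12: running sum 14 < 65
add 10: running sum 24 < 65
add 2: running sum 26 < 65
add 7: running sum 33 < 65
add 1: running sum 34 < 65
add 8: running sum 42 < 65
add 1: running sum 43 < 65
add 9: running sum 52 < 65
add 12: running sum 64 < 65
end 10: [12, 10, 2, 7, 1, 8, 1, 9, 12, 8] sum 70, len 10
end 11: [12, 10, 2, 7, 1, 8, 1, 9, 12, 8, 6] sum 76, len 11
end 12: [10, 2, 7, 1, 8, 1, 9, 12, 8, 6, 8] sum 72, len 11
end 13: [7, 1, 8, 1, 9, 12, 8, 6, 8, 10] sum 70, len 10
end 14: [8, 1, 9, 12, 8, 6, 8, 10, 9] sum 71, len 9
end 15: [12, 8, 6, 8, 10, 9, 12] sum 65, len 7
end 16: [12, 8, 6, 8, 10, 9, 12, 8] sum 73, len 8
Shortest qualifying length: 7.

7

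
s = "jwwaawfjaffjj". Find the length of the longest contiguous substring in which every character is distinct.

4

[j] len 1
[j, w] len 2
[w] len 1
[w, a] len 2
[a] len 1
[a, w] len 2
[a, w, f] len 3
[a, w, f, j] len 4
[w, f, j, a] len 4
[j, a, f] len 3
[f] len 1
[f, j] len 2
[j] len 1
Longest all-distinct length: 4.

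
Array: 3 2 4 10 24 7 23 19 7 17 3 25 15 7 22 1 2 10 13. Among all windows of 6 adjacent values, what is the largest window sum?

(3, 2, 4, 10, 24, 7) → sum 50
(2, 4, 10, 24, 7, 23) → sum 70
(4, 10, 24, 7, 23, 19) → sum 87
(10, 24, 7, 23, 19, 7) → sum 90
(24, 7, 23, 19, 7, 17) → sum 97
(7, 23, 19, 7, 17, 3) → sum 76
(23, 19, 7, 17, 3, 25) → sum 94
(19, 7, 17, 3, 25, 15) → sum 86
(7, 17, 3, 25, 15, 7) → sum 74
(17, 3, 25, 15, 7, 22) → sum 89
(3, 25, 15, 7, 22, 1) → sum 73
(25, 15, 7, 22, 1, 2) → sum 72
(15, 7, 22, 1, 2, 10) → sum 57
(7, 22, 1, 2, 10, 13) → sum 55
Largest of these is 97.

97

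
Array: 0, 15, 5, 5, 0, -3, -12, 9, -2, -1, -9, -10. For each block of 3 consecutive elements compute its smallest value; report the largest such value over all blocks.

0 15 5 → min 0
15 5 5 → min 5
5 5 0 → min 0
5 0 -3 → min -3
0 -3 -12 → min -12
-3 -12 9 → min -12
-12 9 -2 → min -12
9 -2 -1 → min -2
-2 -1 -9 → min -9
-1 -9 -10 → min -10
Largest of these is 5.

5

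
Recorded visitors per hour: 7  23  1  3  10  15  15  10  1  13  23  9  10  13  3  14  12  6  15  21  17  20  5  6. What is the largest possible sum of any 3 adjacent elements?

7 23 1 → sum 31
23 1 3 → sum 27
1 3 10 → sum 14
3 10 15 → sum 28
10 15 15 → sum 40
15 15 10 → sum 40
15 10 1 → sum 26
10 1 13 → sum 24
1 13 23 → sum 37
13 23 9 → sum 45
23 9 10 → sum 42
9 10 13 → sum 32
10 13 3 → sum 26
13 3 14 → sum 30
3 14 12 → sum 29
14 12 6 → sum 32
12 6 15 → sum 33
6 15 21 → sum 42
15 21 17 → sum 53
21 17 20 → sum 58
17 20 5 → sum 42
20 5 6 → sum 31
Largest of these is 58.

58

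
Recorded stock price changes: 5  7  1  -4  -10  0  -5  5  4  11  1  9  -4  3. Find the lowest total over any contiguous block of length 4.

-19

5 7 1 -4 → sum 9
7 1 -4 -10 → sum -6
1 -4 -10 0 → sum -13
-4 -10 0 -5 → sum -19
-10 0 -5 5 → sum -10
0 -5 5 4 → sum 4
-5 5 4 11 → sum 15
5 4 11 1 → sum 21
4 11 1 9 → sum 25
11 1 9 -4 → sum 17
1 9 -4 3 → sum 9
Lowest of these is -19.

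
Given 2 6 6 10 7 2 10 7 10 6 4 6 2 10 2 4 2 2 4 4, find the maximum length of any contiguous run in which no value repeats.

4

[2] len 1
[2, 6] len 2
[6] len 1
[6, 10] len 2
[6, 10, 7] len 3
[6, 10, 7, 2] len 4
[7, 2, 10] len 3
[2, 10, 7] len 3
[7, 10] len 2
[7, 10, 6] len 3
[7, 10, 6, 4] len 4
[4, 6] len 2
[4, 6, 2] len 3
[4, 6, 2, 10] len 4
[10, 2] len 2
[10, 2, 4] len 3
[4, 2] len 2
[2] len 1
[2, 4] len 2
[4] len 1
Longest all-distinct length: 4.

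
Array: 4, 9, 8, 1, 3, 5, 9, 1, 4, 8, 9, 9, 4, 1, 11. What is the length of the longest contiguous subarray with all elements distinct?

add 4: [4] len 1
add 9: [4, 9] len 2
add 8: [4, 9, 8] len 3
add 1: [4, 9, 8, 1] len 4
add 3: [4, 9, 8, 1, 3] len 5
add 5: [4, 9, 8, 1, 3, 5] len 6
add 9 (repeat 9, move left end past it): [8, 1, 3, 5, 9] len 5
add 1 (repeat 1, move left end past it): [3, 5, 9, 1] len 4
add 4: [3, 5, 9, 1, 4] len 5
add 8: [3, 5, 9, 1, 4, 8] len 6
add 9 (repeat 9, move left end past it): [1, 4, 8, 9] len 4
add 9 (repeat 9, move left end past it): [9] len 1
add 4: [9, 4] len 2
add 1: [9, 4, 1] len 3
add 11: [9, 4, 1, 11] len 4
Longest all-distinct length: 6.

6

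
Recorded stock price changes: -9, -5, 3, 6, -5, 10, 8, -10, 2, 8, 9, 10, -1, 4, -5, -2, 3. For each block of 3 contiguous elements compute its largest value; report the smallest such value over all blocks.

3

-9 -5 3 → max 3
-5 3 6 → max 6
3 6 -5 → max 6
6 -5 10 → max 10
-5 10 8 → max 10
10 8 -10 → max 10
8 -10 2 → max 8
-10 2 8 → max 8
2 8 9 → max 9
8 9 10 → max 10
9 10 -1 → max 10
10 -1 4 → max 10
-1 4 -5 → max 4
4 -5 -2 → max 4
-5 -2 3 → max 3
Smallest of these is 3.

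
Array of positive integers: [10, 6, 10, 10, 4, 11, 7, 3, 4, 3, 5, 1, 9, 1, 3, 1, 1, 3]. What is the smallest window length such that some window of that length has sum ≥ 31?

4

add 10: running sum 10 < 31
add 6: running sum 16 < 31
add 10: running sum 26 < 31
end 3: [10, 6, 10, 10] sum 36, len 4
end 4: [10, 6, 10, 10, 4] sum 40, len 5
end 5: [10, 10, 4, 11] sum 35, len 4
end 6: [10, 4, 11, 7] sum 32, len 4
end 7: [10, 4, 11, 7, 3] sum 35, len 5
end 8: [10, 4, 11, 7, 3, 4] sum 39, len 6
end 9: [4, 11, 7, 3, 4, 3] sum 32, len 6
end 10: [11, 7, 3, 4, 3, 5] sum 33, len 6
end 11: [11, 7, 3, 4, 3, 5, 1] sum 34, len 7
end 12: [7, 3, 4, 3, 5, 1, 9] sum 32, len 7
end 13: [7, 3, 4, 3, 5, 1, 9, 1] sum 33, len 8
end 14: [7, 3, 4, 3, 5, 1, 9, 1, 3] sum 36, len 9
end 15: [7, 3, 4, 3, 5, 1, 9, 1, 3, 1] sum 37, len 10
end 16: [3, 4, 3, 5, 1, 9, 1, 3, 1, 1] sum 31, len 10
end 17: [4, 3, 5, 1, 9, 1, 3, 1, 1, 3] sum 31, len 10
Shortest qualifying length: 4.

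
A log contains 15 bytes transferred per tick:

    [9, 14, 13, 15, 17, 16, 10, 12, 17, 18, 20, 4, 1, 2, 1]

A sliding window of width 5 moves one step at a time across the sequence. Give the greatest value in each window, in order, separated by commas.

17, 17, 17, 17, 17, 18, 20, 20, 20, 20, 20

9 14 13 15 17 → max 17
14 13 15 17 16 → max 17
13 15 17 16 10 → max 17
15 17 16 10 12 → max 17
17 16 10 12 17 → max 17
16 10 12 17 18 → max 18
10 12 17 18 20 → max 20
12 17 18 20 4 → max 20
17 18 20 4 1 → max 20
18 20 4 1 2 → max 20
20 4 1 2 1 → max 20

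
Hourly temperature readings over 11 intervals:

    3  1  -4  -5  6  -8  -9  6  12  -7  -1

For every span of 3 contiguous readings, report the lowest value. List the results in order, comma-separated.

(3, 1, -4) → min -4
(1, -4, -5) → min -5
(-4, -5, 6) → min -5
(-5, 6, -8) → min -8
(6, -8, -9) → min -9
(-8, -9, 6) → min -9
(-9, 6, 12) → min -9
(6, 12, -7) → min -7
(12, -7, -1) → min -7

-4, -5, -5, -8, -9, -9, -9, -7, -7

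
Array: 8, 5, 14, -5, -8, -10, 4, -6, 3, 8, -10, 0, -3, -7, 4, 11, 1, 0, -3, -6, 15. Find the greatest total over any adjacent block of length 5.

14

8 5 14 -5 -8 → sum 14
5 14 -5 -8 -10 → sum -4
14 -5 -8 -10 4 → sum -5
-5 -8 -10 4 -6 → sum -25
-8 -10 4 -6 3 → sum -17
-10 4 -6 3 8 → sum -1
4 -6 3 8 -10 → sum -1
-6 3 8 -10 0 → sum -5
3 8 -10 0 -3 → sum -2
8 -10 0 -3 -7 → sum -12
-10 0 -3 -7 4 → sum -16
0 -3 -7 4 11 → sum 5
-3 -7 4 11 1 → sum 6
-7 4 11 1 0 → sum 9
4 11 1 0 -3 → sum 13
11 1 0 -3 -6 → sum 3
1 0 -3 -6 15 → sum 7
Greatest of these is 14.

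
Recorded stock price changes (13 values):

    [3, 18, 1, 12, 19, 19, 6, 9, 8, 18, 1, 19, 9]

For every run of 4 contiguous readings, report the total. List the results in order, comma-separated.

[3, 18, 1, 12] → sum 34
[18, 1, 12, 19] → sum 50
[1, 12, 19, 19] → sum 51
[12, 19, 19, 6] → sum 56
[19, 19, 6, 9] → sum 53
[19, 6, 9, 8] → sum 42
[6, 9, 8, 18] → sum 41
[9, 8, 18, 1] → sum 36
[8, 18, 1, 19] → sum 46
[18, 1, 19, 9] → sum 47

34, 50, 51, 56, 53, 42, 41, 36, 46, 47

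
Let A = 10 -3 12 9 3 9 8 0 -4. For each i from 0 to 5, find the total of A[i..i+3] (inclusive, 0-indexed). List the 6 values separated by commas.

(10, -3, 12, 9) → sum 28
(-3, 12, 9, 3) → sum 21
(12, 9, 3, 9) → sum 33
(9, 3, 9, 8) → sum 29
(3, 9, 8, 0) → sum 20
(9, 8, 0, -4) → sum 13

28, 21, 33, 29, 20, 13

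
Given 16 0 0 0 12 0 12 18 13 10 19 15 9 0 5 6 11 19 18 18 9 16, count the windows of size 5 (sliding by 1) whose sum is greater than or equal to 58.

(16, 0, 0, 0, 12) → sum 28
(0, 0, 0, 12, 0) → sum 12
(0, 0, 12, 0, 12) → sum 24
(0, 12, 0, 12, 18) → sum 42
(12, 0, 12, 18, 13) → sum 55
(0, 12, 18, 13, 10) → sum 53
(12, 18, 13, 10, 19) → sum 72  ≥ 58 ✓
(18, 13, 10, 19, 15) → sum 75  ≥ 58 ✓
(13, 10, 19, 15, 9) → sum 66  ≥ 58 ✓
(10, 19, 15, 9, 0) → sum 53
(19, 15, 9, 0, 5) → sum 48
(15, 9, 0, 5, 6) → sum 35
(9, 0, 5, 6, 11) → sum 31
(0, 5, 6, 11, 19) → sum 41
(5, 6, 11, 19, 18) → sum 59  ≥ 58 ✓
(6, 11, 19, 18, 18) → sum 72  ≥ 58 ✓
(11, 19, 18, 18, 9) → sum 75  ≥ 58 ✓
(19, 18, 18, 9, 16) → sum 80  ≥ 58 ✓
7 windows satisfy the condition.

7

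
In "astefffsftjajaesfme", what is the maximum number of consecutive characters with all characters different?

6

add a: [a] len 1
add s: [a, s] len 2
add t: [a, s, t] len 3
add e: [a, s, t, e] len 4
add f: [a, s, t, e, f] len 5
add f (repeat f, move left end past it): [f] len 1
add f (repeat f, move left end past it): [f] len 1
add s: [f, s] len 2
add f (repeat f, move left end past it): [s, f] len 2
add t: [s, f, t] len 3
add j: [s, f, t, j] len 4
add a: [s, f, t, j, a] len 5
add j (repeat j, move left end past it): [a, j] len 2
add a (repeat a, move left end past it): [j, a] len 2
add e: [j, a, e] len 3
add s: [j, a, e, s] len 4
add f: [j, a, e, s, f] len 5
add m: [j, a, e, s, f, m] len 6
add e (repeat e, move left end past it): [s, f, m, e] len 4
Longest all-distinct length: 6.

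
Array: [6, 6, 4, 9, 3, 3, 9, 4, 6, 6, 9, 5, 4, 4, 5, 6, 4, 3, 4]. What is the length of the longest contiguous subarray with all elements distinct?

[6] len 1
[6] len 1
[6, 4] len 2
[6, 4, 9] len 3
[6, 4, 9, 3] len 4
[3] len 1
[3, 9] len 2
[3, 9, 4] len 3
[3, 9, 4, 6] len 4
[6] len 1
[6, 9] len 2
[6, 9, 5] len 3
[6, 9, 5, 4] len 4
[4] len 1
[4, 5] len 2
[4, 5, 6] len 3
[5, 6, 4] len 3
[5, 6, 4, 3] len 4
[3, 4] len 2
Longest all-distinct length: 4.

4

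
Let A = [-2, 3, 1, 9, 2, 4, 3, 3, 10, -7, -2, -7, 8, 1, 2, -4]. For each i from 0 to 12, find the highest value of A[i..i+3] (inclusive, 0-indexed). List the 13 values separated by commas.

9, 9, 9, 9, 4, 10, 10, 10, 10, 8, 8, 8, 8

[-2, 3, 1, 9] → max 9
[3, 1, 9, 2] → max 9
[1, 9, 2, 4] → max 9
[9, 2, 4, 3] → max 9
[2, 4, 3, 3] → max 4
[4, 3, 3, 10] → max 10
[3, 3, 10, -7] → max 10
[3, 10, -7, -2] → max 10
[10, -7, -2, -7] → max 10
[-7, -2, -7, 8] → max 8
[-2, -7, 8, 1] → max 8
[-7, 8, 1, 2] → max 8
[8, 1, 2, -4] → max 8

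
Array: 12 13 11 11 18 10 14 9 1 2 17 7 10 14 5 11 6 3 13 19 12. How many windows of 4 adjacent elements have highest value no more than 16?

8

12 13 11 11 → max 13  ≤ 16 ✓
13 11 11 18 → max 18
11 11 18 10 → max 18
11 18 10 14 → max 18
18 10 14 9 → max 18
10 14 9 1 → max 14  ≤ 16 ✓
14 9 1 2 → max 14  ≤ 16 ✓
9 1 2 17 → max 17
1 2 17 7 → max 17
2 17 7 10 → max 17
17 7 10 14 → max 17
7 10 14 5 → max 14  ≤ 16 ✓
10 14 5 11 → max 14  ≤ 16 ✓
14 5 11 6 → max 14  ≤ 16 ✓
5 11 6 3 → max 11  ≤ 16 ✓
11 6 3 13 → max 13  ≤ 16 ✓
6 3 13 19 → max 19
3 13 19 12 → max 19
8 windows satisfy the condition.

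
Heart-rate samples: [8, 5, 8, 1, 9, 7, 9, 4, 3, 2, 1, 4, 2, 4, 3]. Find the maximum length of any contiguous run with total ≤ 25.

→ 8: sum 8, len 1
→ 5: sum 13, len 2
→ 8: sum 21, len 3
→ 1: sum 22, len 4
→ 9 (dropped 8): sum 23, len 4
→ 7 (dropped 5): sum 25, len 4
→ 9 (dropped 8, 1): sum 25, len 3
→ 4 (dropped 9): sum 20, len 3
→ 3: sum 23, len 4
→ 2: sum 25, len 5
→ 1 (dropped 7): sum 19, len 5
→ 4: sum 23, len 6
→ 2: sum 25, len 7
→ 4 (dropped 9): sum 20, len 7
→ 3: sum 23, len 8
Longest length seen: 8.

8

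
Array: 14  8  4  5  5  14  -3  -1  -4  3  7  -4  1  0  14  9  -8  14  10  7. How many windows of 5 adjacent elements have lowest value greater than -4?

14 8 4 5 5 → min 4  > -4 ✓
8 4 5 5 14 → min 4  > -4 ✓
4 5 5 14 -3 → min -3  > -4 ✓
5 5 14 -3 -1 → min -3  > -4 ✓
5 14 -3 -1 -4 → min -4
14 -3 -1 -4 3 → min -4
-3 -1 -4 3 7 → min -4
-1 -4 3 7 -4 → min -4
-4 3 7 -4 1 → min -4
3 7 -4 1 0 → min -4
7 -4 1 0 14 → min -4
-4 1 0 14 9 → min -4
1 0 14 9 -8 → min -8
0 14 9 -8 14 → min -8
14 9 -8 14 10 → min -8
9 -8 14 10 7 → min -8
4 windows satisfy the condition.

4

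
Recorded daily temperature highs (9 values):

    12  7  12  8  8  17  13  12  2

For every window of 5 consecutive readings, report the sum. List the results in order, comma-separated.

47, 52, 58, 58, 52

[12, 7, 12, 8, 8] → sum 47
[7, 12, 8, 8, 17] → sum 52
[12, 8, 8, 17, 13] → sum 58
[8, 8, 17, 13, 12] → sum 58
[8, 17, 13, 12, 2] → sum 52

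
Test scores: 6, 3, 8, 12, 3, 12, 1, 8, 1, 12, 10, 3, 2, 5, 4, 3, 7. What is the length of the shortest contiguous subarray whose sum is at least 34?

Extend right; whenever the sum reaches 34, record the length and shrink from the left:
add 6: running sum 6 < 34
add 3: running sum 9 < 34
add 8: running sum 17 < 34
add 12: running sum 29 < 34
add 3: running sum 32 < 34
add 12: shortest ending here [8, 12, 3, 12] sum 35, len 4
add 1: shortest ending here [8, 12, 3, 12, 1] sum 36, len 5
add 8: shortest ending here [12, 3, 12, 1, 8] sum 36, len 5
add 1: shortest ending here [12, 3, 12, 1, 8, 1] sum 37, len 6
add 12: shortest ending here [12, 1, 8, 1, 12] sum 34, len 5
add 10: shortest ending here [12, 1, 8, 1, 12, 10] sum 44, len 6
add 3: shortest ending here [8, 1, 12, 10, 3] sum 34, len 5
add 2: shortest ending here [8, 1, 12, 10, 3, 2] sum 36, len 6
add 5: shortest ending here [8, 1, 12, 10, 3, 2, 5] sum 41, len 7
add 4: shortest ending here [12, 10, 3, 2, 5, 4] sum 36, len 6
add 3: shortest ending here [12, 10, 3, 2, 5, 4, 3] sum 39, len 7
add 7: shortest ending here [10, 3, 2, 5, 4, 3, 7] sum 34, len 7
Shortest qualifying length: 4.

4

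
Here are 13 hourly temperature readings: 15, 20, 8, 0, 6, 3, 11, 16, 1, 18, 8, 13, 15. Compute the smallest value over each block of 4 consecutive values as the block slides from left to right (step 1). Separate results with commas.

0, 0, 0, 0, 3, 1, 1, 1, 1, 8

(15, 20, 8, 0) → min 0
(20, 8, 0, 6) → min 0
(8, 0, 6, 3) → min 0
(0, 6, 3, 11) → min 0
(6, 3, 11, 16) → min 3
(3, 11, 16, 1) → min 1
(11, 16, 1, 18) → min 1
(16, 1, 18, 8) → min 1
(1, 18, 8, 13) → min 1
(18, 8, 13, 15) → min 8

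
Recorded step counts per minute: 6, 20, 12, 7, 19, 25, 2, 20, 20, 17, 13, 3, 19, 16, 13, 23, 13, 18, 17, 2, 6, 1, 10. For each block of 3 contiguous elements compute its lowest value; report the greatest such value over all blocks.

17

6 20 12 → min 6
20 12 7 → min 7
12 7 19 → min 7
7 19 25 → min 7
19 25 2 → min 2
25 2 20 → min 2
2 20 20 → min 2
20 20 17 → min 17
20 17 13 → min 13
17 13 3 → min 3
13 3 19 → min 3
3 19 16 → min 3
19 16 13 → min 13
16 13 23 → min 13
13 23 13 → min 13
23 13 18 → min 13
13 18 17 → min 13
18 17 2 → min 2
17 2 6 → min 2
2 6 1 → min 1
6 1 10 → min 1
Greatest of these is 17.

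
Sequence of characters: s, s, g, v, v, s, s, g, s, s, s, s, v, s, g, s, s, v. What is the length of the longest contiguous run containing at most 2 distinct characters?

7

Extend right; when distinct count exceeds 2, shrink from the left:
add s: window [s] (1 distinct), len 1
add s: window [s, s] (1 distinct), len 2
add g: window [s, s, g] (2 distinct), len 3
add v: window [g, v] (2 distinct), len 2
add v: window [g, v, v] (2 distinct), len 3
add s: window [v, v, s] (2 distinct), len 3
add s: window [v, v, s, s] (2 distinct), len 4
add g: window [s, s, g] (2 distinct), len 3
add s: window [s, s, g, s] (2 distinct), len 4
add s: window [s, s, g, s, s] (2 distinct), len 5
add s: window [s, s, g, s, s, s] (2 distinct), len 6
add s: window [s, s, g, s, s, s, s] (2 distinct), len 7
add v: window [s, s, s, s, v] (2 distinct), len 5
add s: window [s, s, s, s, v, s] (2 distinct), len 6
add g: window [s, g] (2 distinct), len 2
add s: window [s, g, s] (2 distinct), len 3
add s: window [s, g, s, s] (2 distinct), len 4
add v: window [s, s, v] (2 distinct), len 3
Longest length with ≤2 distinct: 7.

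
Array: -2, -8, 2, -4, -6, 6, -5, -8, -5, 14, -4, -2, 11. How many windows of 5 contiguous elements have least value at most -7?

(-2, -8, 2, -4, -6) → min -8  ≤ -7 ✓
(-8, 2, -4, -6, 6) → min -8  ≤ -7 ✓
(2, -4, -6, 6, -5) → min -6
(-4, -6, 6, -5, -8) → min -8  ≤ -7 ✓
(-6, 6, -5, -8, -5) → min -8  ≤ -7 ✓
(6, -5, -8, -5, 14) → min -8  ≤ -7 ✓
(-5, -8, -5, 14, -4) → min -8  ≤ -7 ✓
(-8, -5, 14, -4, -2) → min -8  ≤ -7 ✓
(-5, 14, -4, -2, 11) → min -5
7 windows satisfy the condition.

7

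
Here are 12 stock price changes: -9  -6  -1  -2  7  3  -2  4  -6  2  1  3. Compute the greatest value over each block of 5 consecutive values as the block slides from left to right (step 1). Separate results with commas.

-9 -6 -1 -2 7 → max 7
-6 -1 -2 7 3 → max 7
-1 -2 7 3 -2 → max 7
-2 7 3 -2 4 → max 7
7 3 -2 4 -6 → max 7
3 -2 4 -6 2 → max 4
-2 4 -6 2 1 → max 4
4 -6 2 1 3 → max 4

7, 7, 7, 7, 7, 4, 4, 4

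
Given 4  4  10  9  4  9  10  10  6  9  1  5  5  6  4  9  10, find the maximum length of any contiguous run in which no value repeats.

5

add 4: [4] len 1
add 4 (repeat 4, move left end past it): [4] len 1
add 10: [4, 10] len 2
add 9: [4, 10, 9] len 3
add 4 (repeat 4, move left end past it): [10, 9, 4] len 3
add 9 (repeat 9, move left end past it): [4, 9] len 2
add 10: [4, 9, 10] len 3
add 10 (repeat 10, move left end past it): [10] len 1
add 6: [10, 6] len 2
add 9: [10, 6, 9] len 3
add 1: [10, 6, 9, 1] len 4
add 5: [10, 6, 9, 1, 5] len 5
add 5 (repeat 5, move left end past it): [5] len 1
add 6: [5, 6] len 2
add 4: [5, 6, 4] len 3
add 9: [5, 6, 4, 9] len 4
add 10: [5, 6, 4, 9, 10] len 5
Longest all-distinct length: 5.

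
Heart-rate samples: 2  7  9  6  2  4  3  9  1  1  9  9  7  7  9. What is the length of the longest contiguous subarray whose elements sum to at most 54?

11

add 2: [2] sum 2, len 1
add 7: [2, 7] sum 9, len 2
add 9: [2, 7, 9] sum 18, len 3
add 6: [2, 7, 9, 6] sum 24, len 4
add 2: [2, 7, 9, 6, 2] sum 26, len 5
add 4: [2, 7, 9, 6, 2, 4] sum 30, len 6
add 3: [2, 7, 9, 6, 2, 4, 3] sum 33, len 7
add 9: [2, 7, 9, 6, 2, 4, 3, 9] sum 42, len 8
add 1: [2, 7, 9, 6, 2, 4, 3, 9, 1] sum 43, len 9
add 1: [2, 7, 9, 6, 2, 4, 3, 9, 1, 1] sum 44, len 10
add 9: [2, 7, 9, 6, 2, 4, 3, 9, 1, 1, 9] sum 53, len 11
add 9: [9, 6, 2, 4, 3, 9, 1, 1, 9, 9] sum 53, len 10
add 7: [6, 2, 4, 3, 9, 1, 1, 9, 9, 7] sum 51, len 10
add 7: [2, 4, 3, 9, 1, 1, 9, 9, 7, 7] sum 52, len 10
add 9: [9, 1, 1, 9, 9, 7, 7, 9] sum 52, len 8
Longest length seen: 11.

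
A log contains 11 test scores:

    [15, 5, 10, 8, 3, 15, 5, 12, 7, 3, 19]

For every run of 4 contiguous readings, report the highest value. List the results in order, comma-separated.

Sliding a size-4 window across the 11 values:
15 5 10 8 → max 15
5 10 8 3 → max 10
10 8 3 15 → max 15
8 3 15 5 → max 15
3 15 5 12 → max 15
15 5 12 7 → max 15
5 12 7 3 → max 12
12 7 3 19 → max 19

15, 10, 15, 15, 15, 15, 12, 19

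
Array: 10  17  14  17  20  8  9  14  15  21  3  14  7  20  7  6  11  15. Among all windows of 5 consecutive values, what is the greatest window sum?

Window sums for each of the 14 positions:
[10, 17, 14, 17, 20] → sum 78
[17, 14, 17, 20, 8] → sum 76
[14, 17, 20, 8, 9] → sum 68
[17, 20, 8, 9, 14] → sum 68
[20, 8, 9, 14, 15] → sum 66
[8, 9, 14, 15, 21] → sum 67
[9, 14, 15, 21, 3] → sum 62
[14, 15, 21, 3, 14] → sum 67
[15, 21, 3, 14, 7] → sum 60
[21, 3, 14, 7, 20] → sum 65
[3, 14, 7, 20, 7] → sum 51
[14, 7, 20, 7, 6] → sum 54
[7, 20, 7, 6, 11] → sum 51
[20, 7, 6, 11, 15] → sum 59
Greatest of these is 78.

78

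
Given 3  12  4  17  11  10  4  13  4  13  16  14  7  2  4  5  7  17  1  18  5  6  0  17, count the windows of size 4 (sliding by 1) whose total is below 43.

(3, 12, 4, 17) → sum 36  < 43 ✓
(12, 4, 17, 11) → sum 44
(4, 17, 11, 10) → sum 42  < 43 ✓
(17, 11, 10, 4) → sum 42  < 43 ✓
(11, 10, 4, 13) → sum 38  < 43 ✓
(10, 4, 13, 4) → sum 31  < 43 ✓
(4, 13, 4, 13) → sum 34  < 43 ✓
(13, 4, 13, 16) → sum 46
(4, 13, 16, 14) → sum 47
(13, 16, 14, 7) → sum 50
(16, 14, 7, 2) → sum 39  < 43 ✓
(14, 7, 2, 4) → sum 27  < 43 ✓
(7, 2, 4, 5) → sum 18  < 43 ✓
(2, 4, 5, 7) → sum 18  < 43 ✓
(4, 5, 7, 17) → sum 33  < 43 ✓
(5, 7, 17, 1) → sum 30  < 43 ✓
(7, 17, 1, 18) → sum 43
(17, 1, 18, 5) → sum 41  < 43 ✓
(1, 18, 5, 6) → sum 30  < 43 ✓
(18, 5, 6, 0) → sum 29  < 43 ✓
(5, 6, 0, 17) → sum 28  < 43 ✓
16 windows satisfy the condition.

16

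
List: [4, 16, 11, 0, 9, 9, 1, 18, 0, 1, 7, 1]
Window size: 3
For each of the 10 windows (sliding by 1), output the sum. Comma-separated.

31, 27, 20, 18, 19, 28, 19, 19, 8, 9

(4, 16, 11) → sum 31
(16, 11, 0) → sum 27
(11, 0, 9) → sum 20
(0, 9, 9) → sum 18
(9, 9, 1) → sum 19
(9, 1, 18) → sum 28
(1, 18, 0) → sum 19
(18, 0, 1) → sum 19
(0, 1, 7) → sum 8
(1, 7, 1) → sum 9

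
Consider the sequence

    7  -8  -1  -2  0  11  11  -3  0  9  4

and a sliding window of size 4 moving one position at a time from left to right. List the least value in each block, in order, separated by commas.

Sliding a size-4 window across the 11 values:
(7, -8, -1, -2) → min -8
(-8, -1, -2, 0) → min -8
(-1, -2, 0, 11) → min -2
(-2, 0, 11, 11) → min -2
(0, 11, 11, -3) → min -3
(11, 11, -3, 0) → min -3
(11, -3, 0, 9) → min -3
(-3, 0, 9, 4) → min -3

-8, -8, -2, -2, -3, -3, -3, -3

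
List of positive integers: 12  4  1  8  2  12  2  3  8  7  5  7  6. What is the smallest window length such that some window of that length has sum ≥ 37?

6

add 12: running sum 12 < 37
add 4: running sum 16 < 37
add 1: running sum 17 < 37
add 8: running sum 25 < 37
add 2: running sum 27 < 37
add 12: shortest ending here [12, 4, 1, 8, 2, 12] sum 39, len 6
add 2: shortest ending here [12, 4, 1, 8, 2, 12, 2] sum 41, len 7
add 3: shortest ending here [12, 4, 1, 8, 2, 12, 2, 3] sum 44, len 8
add 8: shortest ending here [4, 1, 8, 2, 12, 2, 3, 8] sum 40, len 8
add 7: shortest ending here [8, 2, 12, 2, 3, 8, 7] sum 42, len 7
add 5: shortest ending here [12, 2, 3, 8, 7, 5] sum 37, len 6
add 7: shortest ending here [12, 2, 3, 8, 7, 5, 7] sum 44, len 7
add 6: shortest ending here [2, 3, 8, 7, 5, 7, 6] sum 38, len 7
Shortest qualifying length: 6.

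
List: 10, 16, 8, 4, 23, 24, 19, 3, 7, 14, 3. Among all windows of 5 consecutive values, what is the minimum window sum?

46

Window sums for each of the 7 positions:
10 16 8 4 23 → sum 61
16 8 4 23 24 → sum 75
8 4 23 24 19 → sum 78
4 23 24 19 3 → sum 73
23 24 19 3 7 → sum 76
24 19 3 7 14 → sum 67
19 3 7 14 3 → sum 46
Minimum of these is 46.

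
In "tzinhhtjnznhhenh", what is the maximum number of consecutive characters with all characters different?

[t] len 1
[t, z] len 2
[t, z, i] len 3
[t, z, i, n] len 4
[t, z, i, n, h] len 5
[h] len 1
[h, t] len 2
[h, t, j] len 3
[h, t, j, n] len 4
[h, t, j, n, z] len 5
[z, n] len 2
[z, n, h] len 3
[h] len 1
[h, e] len 2
[h, e, n] len 3
[e, n, h] len 3
Longest all-distinct length: 5.

5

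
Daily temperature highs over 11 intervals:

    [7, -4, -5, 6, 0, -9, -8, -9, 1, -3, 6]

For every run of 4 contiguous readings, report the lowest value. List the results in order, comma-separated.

Sliding a size-4 window across the 11 values:
(7, -4, -5, 6) → min -5
(-4, -5, 6, 0) → min -5
(-5, 6, 0, -9) → min -9
(6, 0, -9, -8) → min -9
(0, -9, -8, -9) → min -9
(-9, -8, -9, 1) → min -9
(-8, -9, 1, -3) → min -9
(-9, 1, -3, 6) → min -9

-5, -5, -9, -9, -9, -9, -9, -9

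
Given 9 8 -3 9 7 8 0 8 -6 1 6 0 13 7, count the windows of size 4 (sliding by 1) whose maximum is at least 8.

(9, 8, -3, 9) → max 9  ≥ 8 ✓
(8, -3, 9, 7) → max 9  ≥ 8 ✓
(-3, 9, 7, 8) → max 9  ≥ 8 ✓
(9, 7, 8, 0) → max 9  ≥ 8 ✓
(7, 8, 0, 8) → max 8  ≥ 8 ✓
(8, 0, 8, -6) → max 8  ≥ 8 ✓
(0, 8, -6, 1) → max 8  ≥ 8 ✓
(8, -6, 1, 6) → max 8  ≥ 8 ✓
(-6, 1, 6, 0) → max 6
(1, 6, 0, 13) → max 13  ≥ 8 ✓
(6, 0, 13, 7) → max 13  ≥ 8 ✓
10 windows satisfy the condition.

10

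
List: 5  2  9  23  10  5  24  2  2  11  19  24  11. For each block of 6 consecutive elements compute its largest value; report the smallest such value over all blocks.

23

Each size-6 window and its max:
(5, 2, 9, 23, 10, 5) → max 23
(2, 9, 23, 10, 5, 24) → max 24
(9, 23, 10, 5, 24, 2) → max 24
(23, 10, 5, 24, 2, 2) → max 24
(10, 5, 24, 2, 2, 11) → max 24
(5, 24, 2, 2, 11, 19) → max 24
(24, 2, 2, 11, 19, 24) → max 24
(2, 2, 11, 19, 24, 11) → max 24
Smallest of these is 23.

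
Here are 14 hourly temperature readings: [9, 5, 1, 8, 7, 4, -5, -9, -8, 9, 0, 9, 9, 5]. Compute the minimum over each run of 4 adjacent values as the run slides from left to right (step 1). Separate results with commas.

Sliding a size-4 window across the 14 values:
[9, 5, 1, 8] → min 1
[5, 1, 8, 7] → min 1
[1, 8, 7, 4] → min 1
[8, 7, 4, -5] → min -5
[7, 4, -5, -9] → min -9
[4, -5, -9, -8] → min -9
[-5, -9, -8, 9] → min -9
[-9, -8, 9, 0] → min -9
[-8, 9, 0, 9] → min -8
[9, 0, 9, 9] → min 0
[0, 9, 9, 5] → min 0

1, 1, 1, -5, -9, -9, -9, -9, -8, 0, 0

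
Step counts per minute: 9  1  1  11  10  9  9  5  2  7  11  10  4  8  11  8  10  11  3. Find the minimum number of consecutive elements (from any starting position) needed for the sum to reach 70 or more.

8

Extend right; whenever the sum reaches 70, record the length and shrink from the left:
add 9: running sum 9 < 70
add 1: running sum 10 < 70
add 1: running sum 11 < 70
add 11: running sum 22 < 70
add 10: running sum 32 < 70
add 9: running sum 41 < 70
add 9: running sum 50 < 70
add 5: running sum 55 < 70
add 2: running sum 57 < 70
add 7: running sum 64 < 70
end 10: [9, 1, 1, 11, 10, 9, 9, 5, 2, 7, 11] sum 75, len 11
end 11: [11, 10, 9, 9, 5, 2, 7, 11, 10] sum 74, len 9
end 12: [11, 10, 9, 9, 5, 2, 7, 11, 10, 4] sum 78, len 10
end 13: [10, 9, 9, 5, 2, 7, 11, 10, 4, 8] sum 75, len 10
end 14: [9, 9, 5, 2, 7, 11, 10, 4, 8, 11] sum 76, len 10
end 15: [9, 5, 2, 7, 11, 10, 4, 8, 11, 8] sum 75, len 10
end 16: [2, 7, 11, 10, 4, 8, 11, 8, 10] sum 71, len 9
end 17: [11, 10, 4, 8, 11, 8, 10, 11] sum 73, len 8
end 18: [11, 10, 4, 8, 11, 8, 10, 11, 3] sum 76, len 9
Shortest qualifying length: 8.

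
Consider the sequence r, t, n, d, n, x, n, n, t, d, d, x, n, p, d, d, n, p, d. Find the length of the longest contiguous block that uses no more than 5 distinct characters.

18

Extend right; when distinct count exceeds 5, shrink from the left:
add r: window [r] (1 distinct), len 1
add t: window [r, t] (2 distinct), len 2
add n: window [r, t, n] (3 distinct), len 3
add d: window [r, t, n, d] (4 distinct), len 4
add n: window [r, t, n, d, n] (4 distinct), len 5
add x: window [r, t, n, d, n, x] (5 distinct), len 6
add n: window [r, t, n, d, n, x, n] (5 distinct), len 7
add n: window [r, t, n, d, n, x, n, n] (5 distinct), len 8
add t: window [r, t, n, d, n, x, n, n, t] (5 distinct), len 9
add d: window [r, t, n, d, n, x, n, n, t, d] (5 distinct), len 10
add d: window [r, t, n, d, n, x, n, n, t, d, d] (5 distinct), len 11
add x: window [r, t, n, d, n, x, n, n, t, d, d, x] (5 distinct), len 12
add n: window [r, t, n, d, n, x, n, n, t, d, d, x, n] (5 distinct), len 13
add p: window [t, n, d, n, x, n, n, t, d, d, x, n, p] (5 distinct), len 13
add d: window [t, n, d, n, x, n, n, t, d, d, x, n, p, d] (5 distinct), len 14
add d: window [t, n, d, n, x, n, n, t, d, d, x, n, p, d, d] (5 distinct), len 15
add n: window [t, n, d, n, x, n, n, t, d, d, x, n, p, d, d, n] (5 distinct), len 16
add p: window [t, n, d, n, x, n, n, t, d, d, x, n, p, d, d, n, p] (5 distinct), len 17
add d: window [t, n, d, n, x, n, n, t, d, d, x, n, p, d, d, n, p, d] (5 distinct), len 18
Longest length with ≤5 distinct: 18.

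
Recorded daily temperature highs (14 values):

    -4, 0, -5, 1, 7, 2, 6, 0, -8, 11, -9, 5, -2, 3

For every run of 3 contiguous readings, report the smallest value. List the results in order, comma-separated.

Sliding a size-3 window across the 14 values:
-4 0 -5 → min -5
0 -5 1 → min -5
-5 1 7 → min -5
1 7 2 → min 1
7 2 6 → min 2
2 6 0 → min 0
6 0 -8 → min -8
0 -8 11 → min -8
-8 11 -9 → min -9
11 -9 5 → min -9
-9 5 -2 → min -9
5 -2 3 → min -2

-5, -5, -5, 1, 2, 0, -8, -8, -9, -9, -9, -2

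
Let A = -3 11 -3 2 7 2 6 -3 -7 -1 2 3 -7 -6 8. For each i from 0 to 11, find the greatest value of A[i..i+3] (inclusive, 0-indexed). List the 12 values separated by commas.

[-3, 11, -3, 2] → max 11
[11, -3, 2, 7] → max 11
[-3, 2, 7, 2] → max 7
[2, 7, 2, 6] → max 7
[7, 2, 6, -3] → max 7
[2, 6, -3, -7] → max 6
[6, -3, -7, -1] → max 6
[-3, -7, -1, 2] → max 2
[-7, -1, 2, 3] → max 3
[-1, 2, 3, -7] → max 3
[2, 3, -7, -6] → max 3
[3, -7, -6, 8] → max 8

11, 11, 7, 7, 7, 6, 6, 2, 3, 3, 3, 8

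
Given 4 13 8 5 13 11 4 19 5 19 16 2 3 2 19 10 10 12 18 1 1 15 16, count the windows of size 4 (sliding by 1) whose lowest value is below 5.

15

(4, 13, 8, 5) → min 4  < 5 ✓
(13, 8, 5, 13) → min 5
(8, 5, 13, 11) → min 5
(5, 13, 11, 4) → min 4  < 5 ✓
(13, 11, 4, 19) → min 4  < 5 ✓
(11, 4, 19, 5) → min 4  < 5 ✓
(4, 19, 5, 19) → min 4  < 5 ✓
(19, 5, 19, 16) → min 5
(5, 19, 16, 2) → min 2  < 5 ✓
(19, 16, 2, 3) → min 2  < 5 ✓
(16, 2, 3, 2) → min 2  < 5 ✓
(2, 3, 2, 19) → min 2  < 5 ✓
(3, 2, 19, 10) → min 2  < 5 ✓
(2, 19, 10, 10) → min 2  < 5 ✓
(19, 10, 10, 12) → min 10
(10, 10, 12, 18) → min 10
(10, 12, 18, 1) → min 1  < 5 ✓
(12, 18, 1, 1) → min 1  < 5 ✓
(18, 1, 1, 15) → min 1  < 5 ✓
(1, 1, 15, 16) → min 1  < 5 ✓
15 windows satisfy the condition.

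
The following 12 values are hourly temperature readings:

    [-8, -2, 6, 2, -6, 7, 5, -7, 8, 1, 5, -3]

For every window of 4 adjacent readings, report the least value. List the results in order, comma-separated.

[-8, -2, 6, 2] → min -8
[-2, 6, 2, -6] → min -6
[6, 2, -6, 7] → min -6
[2, -6, 7, 5] → min -6
[-6, 7, 5, -7] → min -7
[7, 5, -7, 8] → min -7
[5, -7, 8, 1] → min -7
[-7, 8, 1, 5] → min -7
[8, 1, 5, -3] → min -3

-8, -6, -6, -6, -7, -7, -7, -7, -3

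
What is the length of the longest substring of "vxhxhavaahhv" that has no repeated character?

4

add v: [v] len 1
add x: [v, x] len 2
add h: [v, x, h] len 3
add x (repeat x, move left end past it): [h, x] len 2
add h (repeat h, move left end past it): [x, h] len 2
add a: [x, h, a] len 3
add v: [x, h, a, v] len 4
add a (repeat a, move left end past it): [v, a] len 2
add a (repeat a, move left end past it): [a] len 1
add h: [a, h] len 2
add h (repeat h, move left end past it): [h] len 1
add v: [h, v] len 2
Longest all-distinct length: 4.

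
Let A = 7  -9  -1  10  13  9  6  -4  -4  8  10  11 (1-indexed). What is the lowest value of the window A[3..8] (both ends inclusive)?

-4

Elements at indices 3..8: -1, 10, 13, 9, 6, -4
min(-1, 10, 13, 9, 6, -4) = -4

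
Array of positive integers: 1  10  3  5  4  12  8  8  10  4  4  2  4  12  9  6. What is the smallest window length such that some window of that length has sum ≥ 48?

7

Extend right; whenever the sum reaches 48, record the length and shrink from the left:
add 1: running sum 1 < 48
add 10: running sum 11 < 48
add 3: running sum 14 < 48
add 5: running sum 19 < 48
add 4: running sum 23 < 48
add 12: running sum 35 < 48
add 8: running sum 43 < 48
add 8: shortest ending here [10, 3, 5, 4, 12, 8, 8] sum 50, len 7
add 10: shortest ending here [3, 5, 4, 12, 8, 8, 10] sum 50, len 7
add 4: shortest ending here [5, 4, 12, 8, 8, 10, 4] sum 51, len 7
add 4: shortest ending here [4, 12, 8, 8, 10, 4, 4] sum 50, len 7
add 2: shortest ending here [12, 8, 8, 10, 4, 4, 2] sum 48, len 7
add 4: shortest ending here [12, 8, 8, 10, 4, 4, 2, 4] sum 52, len 8
add 12: shortest ending here [8, 8, 10, 4, 4, 2, 4, 12] sum 52, len 8
add 9: shortest ending here [8, 10, 4, 4, 2, 4, 12, 9] sum 53, len 8
add 6: shortest ending here [10, 4, 4, 2, 4, 12, 9, 6] sum 51, len 8
Shortest qualifying length: 7.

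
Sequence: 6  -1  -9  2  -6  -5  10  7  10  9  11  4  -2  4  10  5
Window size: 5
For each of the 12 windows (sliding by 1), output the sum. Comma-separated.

-8, -19, -8, 8, 16, 31, 47, 41, 32, 26, 27, 21

Sliding a size-5 window across the 16 values:
[6, -1, -9, 2, -6] → sum -8
[-1, -9, 2, -6, -5] → sum -19
[-9, 2, -6, -5, 10] → sum -8
[2, -6, -5, 10, 7] → sum 8
[-6, -5, 10, 7, 10] → sum 16
[-5, 10, 7, 10, 9] → sum 31
[10, 7, 10, 9, 11] → sum 47
[7, 10, 9, 11, 4] → sum 41
[10, 9, 11, 4, -2] → sum 32
[9, 11, 4, -2, 4] → sum 26
[11, 4, -2, 4, 10] → sum 27
[4, -2, 4, 10, 5] → sum 21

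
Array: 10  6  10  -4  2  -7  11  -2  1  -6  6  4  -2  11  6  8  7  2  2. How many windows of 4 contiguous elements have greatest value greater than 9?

11

(10, 6, 10, -4) → max 10  > 9 ✓
(6, 10, -4, 2) → max 10  > 9 ✓
(10, -4, 2, -7) → max 10  > 9 ✓
(-4, 2, -7, 11) → max 11  > 9 ✓
(2, -7, 11, -2) → max 11  > 9 ✓
(-7, 11, -2, 1) → max 11  > 9 ✓
(11, -2, 1, -6) → max 11  > 9 ✓
(-2, 1, -6, 6) → max 6
(1, -6, 6, 4) → max 6
(-6, 6, 4, -2) → max 6
(6, 4, -2, 11) → max 11  > 9 ✓
(4, -2, 11, 6) → max 11  > 9 ✓
(-2, 11, 6, 8) → max 11  > 9 ✓
(11, 6, 8, 7) → max 11  > 9 ✓
(6, 8, 7, 2) → max 8
(8, 7, 2, 2) → max 8
11 windows satisfy the condition.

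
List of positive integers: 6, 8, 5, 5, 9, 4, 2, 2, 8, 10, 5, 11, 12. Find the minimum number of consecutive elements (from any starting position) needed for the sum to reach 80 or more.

12

Extend right; whenever the sum reaches 80, record the length and shrink from the left:
add 6: running sum 6 < 80
add 8: running sum 14 < 80
add 5: running sum 19 < 80
add 5: running sum 24 < 80
add 9: running sum 33 < 80
add 4: running sum 37 < 80
add 2: running sum 39 < 80
add 2: running sum 41 < 80
add 8: running sum 49 < 80
add 10: running sum 59 < 80
add 5: running sum 64 < 80
add 11: running sum 75 < 80
end 12: [8, 5, 5, 9, 4, 2, 2, 8, 10, 5, 11, 12] sum 81, len 12
Shortest qualifying length: 12.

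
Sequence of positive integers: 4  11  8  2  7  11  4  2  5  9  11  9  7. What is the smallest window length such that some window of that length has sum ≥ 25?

3

Extend right; whenever the sum reaches 25, record the length and shrink from the left:
add 4: running sum 4 < 25
add 11: running sum 15 < 25
add 8: running sum 23 < 25
add 2: shortest ending here [4, 11, 8, 2] sum 25, len 4
add 7: shortest ending here [11, 8, 2, 7] sum 28, len 4
add 11: shortest ending here [8, 2, 7, 11] sum 28, len 4
add 4: shortest ending here [8, 2, 7, 11, 4] sum 32, len 5
add 2: shortest ending here [2, 7, 11, 4, 2] sum 26, len 5
add 5: shortest ending here [7, 11, 4, 2, 5] sum 29, len 5
add 9: shortest ending here [11, 4, 2, 5, 9] sum 31, len 5
add 11: shortest ending here [5, 9, 11] sum 25, len 3
add 9: shortest ending here [9, 11, 9] sum 29, len 3
add 7: shortest ending here [11, 9, 7] sum 27, len 3
Shortest qualifying length: 3.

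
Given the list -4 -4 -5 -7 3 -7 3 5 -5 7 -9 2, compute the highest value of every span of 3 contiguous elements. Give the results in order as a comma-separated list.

-4, -4, 3, 3, 3, 5, 5, 7, 7, 7

Sliding a size-3 window across the 12 values:
[-4, -4, -5] → max -4
[-4, -5, -7] → max -4
[-5, -7, 3] → max 3
[-7, 3, -7] → max 3
[3, -7, 3] → max 3
[-7, 3, 5] → max 5
[3, 5, -5] → max 5
[5, -5, 7] → max 7
[-5, 7, -9] → max 7
[7, -9, 2] → max 7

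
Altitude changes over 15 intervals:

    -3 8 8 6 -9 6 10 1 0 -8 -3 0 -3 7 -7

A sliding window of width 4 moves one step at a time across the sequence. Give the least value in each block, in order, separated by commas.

-3, -9, -9, -9, -9, 0, -8, -8, -8, -8, -3, -7

[-3, 8, 8, 6] → min -3
[8, 8, 6, -9] → min -9
[8, 6, -9, 6] → min -9
[6, -9, 6, 10] → min -9
[-9, 6, 10, 1] → min -9
[6, 10, 1, 0] → min 0
[10, 1, 0, -8] → min -8
[1, 0, -8, -3] → min -8
[0, -8, -3, 0] → min -8
[-8, -3, 0, -3] → min -8
[-3, 0, -3, 7] → min -3
[0, -3, 7, -7] → min -7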